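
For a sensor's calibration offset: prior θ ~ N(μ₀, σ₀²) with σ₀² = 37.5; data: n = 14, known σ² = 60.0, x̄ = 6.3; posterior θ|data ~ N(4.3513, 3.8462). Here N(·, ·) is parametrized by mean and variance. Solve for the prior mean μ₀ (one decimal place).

With known observation variance, the Normal–Normal posterior has precision τ_n = τ₀ + n/σ² and mean μ_n = (τ₀μ₀ + (n/σ²)x̄)/τ_n.
Here τ₀ = 1/37.5 = 0.026667 and τ_data = 14/60.0 = 0.233333, so τ_n = 0.260000.
Rearranging for μ₀: μ₀ = (μ_n·τ_n − τ_data·x̄)/τ₀ = (4.3513·0.260000 − 0.233333·6.3) / 0.026667 = -0.338660/0.026667 ≈ -12.7.

μ₀ = -12.7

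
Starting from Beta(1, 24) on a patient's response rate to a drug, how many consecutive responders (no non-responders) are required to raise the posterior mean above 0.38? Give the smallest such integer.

After k responders and 0 non-responders the posterior is Beta(1+k, 24), with mean (1+k)/(1+24+k).
Set (1+k)/(25+k) > 0.38 and solve: k > (0.38·25 − 1)/(1 − 0.38) = 13.710.
The smallest integer exceeding 13.710 is 14.

k = 14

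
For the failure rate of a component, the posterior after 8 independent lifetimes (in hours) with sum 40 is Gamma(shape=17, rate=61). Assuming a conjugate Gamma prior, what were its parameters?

Gamma–exponential conjugacy: posterior shape = α + n, posterior rate = β + Σtᵢ.
So α = 17 − 8 = 9 and β = 61 − 40 = 21.

Gamma(shape=9, rate=21)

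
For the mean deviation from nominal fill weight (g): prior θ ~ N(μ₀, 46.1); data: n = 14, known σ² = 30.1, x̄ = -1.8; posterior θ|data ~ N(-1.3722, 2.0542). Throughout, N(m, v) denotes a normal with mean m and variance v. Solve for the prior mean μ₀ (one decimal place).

The posterior mean is a precision-weighted average: μ_n = (τ₀μ₀ + τ_data·x̄)/(τ₀+τ_data), with τ₀=1/σ₀² and τ_data=n/σ².
Here τ₀ = 1/46.1 = 0.021692 and τ_data = 14/30.1 = 0.465116, so τ_n = 0.486808.
Rearranging for μ₀: μ₀ = (μ_n·τ_n − τ_data·x̄)/τ₀ = (-1.3722·0.486808 − 0.465116·-1.8) / 0.021692 = 0.169211/0.021692 ≈ 7.8.

μ₀ = 7.8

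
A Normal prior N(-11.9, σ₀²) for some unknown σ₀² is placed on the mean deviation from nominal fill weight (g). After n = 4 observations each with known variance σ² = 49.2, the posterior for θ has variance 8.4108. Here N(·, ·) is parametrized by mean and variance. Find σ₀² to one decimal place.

σ₀² = 26.6

Posterior precision equals prior precision plus data precision: 1/σ_n² = 1/σ₀² + n/σ².
So 1/σ₀² = 1/8.4108 − 4/49.2 = 0.118895 − 0.081301 = 0.037594.
Hence σ₀² = 1/0.037594 ≈ 26.6.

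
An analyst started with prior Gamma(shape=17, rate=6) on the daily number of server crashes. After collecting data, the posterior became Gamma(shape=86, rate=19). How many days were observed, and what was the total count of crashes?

Gamma–Poisson conjugacy: posterior shape = α + Σxᵢ, posterior rate = β + n.
Matching: Σxᵢ = 86 − 17 = 69 and n = 19 − 6 = 13.

n = 13 days with total 69 crashes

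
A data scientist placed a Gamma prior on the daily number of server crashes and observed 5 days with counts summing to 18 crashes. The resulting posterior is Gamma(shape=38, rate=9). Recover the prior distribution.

A Gamma(α, β) prior (rate parametrization) on a Poisson rate with n observations summing to S gives posterior Gamma(α+S, β+n).
So α = 38 − 18 = 20 and β = 9 − 5 = 4.

Gamma(shape=20, rate=4)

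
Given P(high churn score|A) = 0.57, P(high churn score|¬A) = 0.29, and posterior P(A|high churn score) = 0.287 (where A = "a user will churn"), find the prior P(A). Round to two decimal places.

Bayes' rule in odds form gives O(A|E) = O(A)·[P(E|A)/P(E|¬A)], hence O(A) = O(A|E)/LR.
Posterior odds = 0.287/(1−0.287) = 0.4025. LR = 0.57/0.29 = 1.9655.
Prior odds = 0.4025/1.9655 = 0.2048, so P(A) = 0.2048/(1+0.2048) ≈ 0.17.

P(A) = 0.17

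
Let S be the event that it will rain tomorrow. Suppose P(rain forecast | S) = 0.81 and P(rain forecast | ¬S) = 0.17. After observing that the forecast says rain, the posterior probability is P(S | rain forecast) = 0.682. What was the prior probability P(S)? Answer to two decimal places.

In odds form, posterior odds = prior odds × likelihood ratio, so prior odds = posterior odds ÷ LR.
Posterior odds = 0.682/(1−0.682) = 2.1447. LR = 0.81/0.17 = 4.7647.
Prior odds = 2.1447/4.7647 = 0.4501, so P(S) = 0.4501/(1+0.4501) ≈ 0.31.

P(S) = 0.31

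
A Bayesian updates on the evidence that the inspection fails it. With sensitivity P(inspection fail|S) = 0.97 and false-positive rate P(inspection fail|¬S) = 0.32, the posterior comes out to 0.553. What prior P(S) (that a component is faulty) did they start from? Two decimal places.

In odds form, posterior odds = prior odds × likelihood ratio, so prior odds = posterior odds ÷ LR.
Posterior odds = 0.553/(1−0.553) = 1.2371. LR = 0.97/0.32 = 3.0312.
Prior odds = 1.2371/3.0312 = 0.4081, so P(S) = 0.4081/(1+0.4081) ≈ 0.29.

P(S) = 0.29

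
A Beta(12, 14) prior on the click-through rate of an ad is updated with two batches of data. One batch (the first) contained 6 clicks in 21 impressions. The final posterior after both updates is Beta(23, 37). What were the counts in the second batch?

5 clicks and 8 non-clicks

Sequential conjugate updates are equivalent to a single update on the pooled data, so total successes = posterior α − prior α and total failures = posterior β − prior β.
Total across both batches: 23−12=11 clicks, 37−14=23 non-clicks.
Subtract the first batch: 11−6=5 clicks and 23−15=8 non-clicks.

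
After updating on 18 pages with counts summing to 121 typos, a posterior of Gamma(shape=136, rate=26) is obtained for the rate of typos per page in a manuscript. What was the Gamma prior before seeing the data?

Gamma(shape=15, rate=8)

Gamma–Poisson conjugacy: posterior shape = α + Σxᵢ, posterior rate = β + n.
So α = 136 − 121 = 15 and β = 26 − 18 = 8.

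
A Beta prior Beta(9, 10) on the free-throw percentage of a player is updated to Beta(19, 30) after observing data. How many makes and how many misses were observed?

10 makes and 20 misses

A Beta(a, b) prior with s successes and f failures in binomial data gives a Beta(a+s, b+f) posterior.
So s = 19 − 9 = 10 and f = 30 − 10 = 20.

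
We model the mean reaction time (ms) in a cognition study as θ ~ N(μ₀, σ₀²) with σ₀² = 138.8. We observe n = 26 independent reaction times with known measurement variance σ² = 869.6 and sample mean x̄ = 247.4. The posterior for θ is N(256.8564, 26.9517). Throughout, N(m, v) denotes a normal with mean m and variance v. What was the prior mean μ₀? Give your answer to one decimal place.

μ₀ = 296.1

With known observation variance, the Normal–Normal posterior has precision τ_n = τ₀ + n/σ² and mean μ_n = (τ₀μ₀ + (n/σ²)x̄)/τ_n.
Here τ₀ = 1/138.8 = 0.007205 and τ_data = 26/869.6 = 0.029899, so τ_n = 0.037104.
Rearranging for μ₀: μ₀ = (μ_n·τ_n − τ_data·x̄)/τ₀ = (256.8564·0.037104 − 0.029899·247.4) / 0.007205 = 2.133387/0.007205 ≈ 296.1.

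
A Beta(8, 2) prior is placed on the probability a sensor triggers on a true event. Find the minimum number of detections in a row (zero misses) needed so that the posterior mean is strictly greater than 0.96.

k = 41

After k detections and 0 misses the posterior is Beta(8+k, 2), with mean (8+k)/(8+2+k).
Set (8+k)/(10+k) > 0.96 and solve: k > (0.96·10 − 8)/(1 − 0.96) = 40.000.
The smallest integer exceeding 40.000 is 41.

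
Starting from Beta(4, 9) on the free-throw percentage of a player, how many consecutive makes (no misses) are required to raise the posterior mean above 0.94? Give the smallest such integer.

After k makes and 0 misses the posterior is Beta(4+k, 9), with mean (4+k)/(4+9+k).
Set (4+k)/(13+k) > 0.94 and solve: k > (0.94·13 − 4)/(1 − 0.94) = 137.000.
The smallest integer exceeding 137.000 is 138.

k = 138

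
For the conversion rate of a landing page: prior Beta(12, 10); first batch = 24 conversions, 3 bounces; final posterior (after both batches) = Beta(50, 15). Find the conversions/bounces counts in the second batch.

Sequential conjugate updates are equivalent to a single update on the pooled data, so total successes = posterior α − prior α and total failures = posterior β − prior β.
Total across both batches: 50−12=38 conversions, 15−10=5 bounces.
Subtract the first batch: 38−24=14 conversions and 5−3=2 bounces.

14 conversions and 2 bounces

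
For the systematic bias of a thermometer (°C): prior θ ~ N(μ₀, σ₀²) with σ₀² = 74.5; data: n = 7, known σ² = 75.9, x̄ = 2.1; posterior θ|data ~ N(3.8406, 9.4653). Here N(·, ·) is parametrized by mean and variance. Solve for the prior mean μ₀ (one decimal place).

With known observation variance, the Normal–Normal posterior has precision τ_n = τ₀ + n/σ² and mean μ_n = (τ₀μ₀ + (n/σ²)x̄)/τ_n.
Here τ₀ = 1/74.5 = 0.013423 and τ_data = 7/75.9 = 0.092227, so τ_n = 0.105650.
Rearranging for μ₀: μ₀ = (μ_n·τ_n − τ_data·x̄)/τ₀ = (3.8406·0.105650 − 0.092227·2.1) / 0.013423 = 0.212083/0.013423 ≈ 15.8.

μ₀ = 15.8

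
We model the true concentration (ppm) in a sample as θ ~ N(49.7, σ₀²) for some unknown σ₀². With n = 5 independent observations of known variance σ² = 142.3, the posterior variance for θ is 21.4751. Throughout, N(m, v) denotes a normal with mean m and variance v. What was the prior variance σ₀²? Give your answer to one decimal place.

σ₀² = 87.5

Posterior precision equals prior precision plus data precision: 1/σ_n² = 1/σ₀² + n/σ².
So 1/σ₀² = 1/21.4751 − 5/142.3 = 0.046566 − 0.035137 = 0.011429.
Hence σ₀² = 1/0.011429 ≈ 87.5.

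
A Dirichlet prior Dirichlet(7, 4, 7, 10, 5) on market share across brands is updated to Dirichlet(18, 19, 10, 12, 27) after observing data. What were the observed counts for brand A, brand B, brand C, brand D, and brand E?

counts (11, 15, 3, 2, 22)

For a Dirichlet(α) prior with multinomial counts c, the posterior is Dirichlet(α + c) componentwise.
Counts are posterior − prior componentwise: 18−7=11, 19−4=15, 10−7=3, 12−10=2, 27−5=22.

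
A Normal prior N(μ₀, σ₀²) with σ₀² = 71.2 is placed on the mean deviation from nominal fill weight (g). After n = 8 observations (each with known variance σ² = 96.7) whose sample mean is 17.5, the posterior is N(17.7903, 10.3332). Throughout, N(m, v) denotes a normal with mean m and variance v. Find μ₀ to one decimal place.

μ₀ = 19.5

The posterior mean is a precision-weighted average: μ_n = (τ₀μ₀ + τ_data·x̄)/(τ₀+τ_data), with τ₀=1/σ₀² and τ_data=n/σ².
Here τ₀ = 1/71.2 = 0.014045 and τ_data = 8/96.7 = 0.082730, so τ_n = 0.096775.
Rearranging for μ₀: μ₀ = (μ_n·τ_n − τ_data·x̄)/τ₀ = (17.7903·0.096775 − 0.082730·17.5) / 0.014045 = 0.273881/0.014045 ≈ 19.5.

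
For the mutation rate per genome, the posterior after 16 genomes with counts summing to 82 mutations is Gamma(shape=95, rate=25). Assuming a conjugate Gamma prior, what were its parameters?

A Gamma(α, β) prior (rate parametrization) on a Poisson rate with n observations summing to S gives posterior Gamma(α+S, β+n).
So α = 95 − 82 = 13 and β = 25 − 16 = 9.

Gamma(shape=13, rate=9)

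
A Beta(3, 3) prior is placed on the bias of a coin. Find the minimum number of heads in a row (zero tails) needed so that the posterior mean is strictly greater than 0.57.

k = 1

After k heads and 0 tails the posterior is Beta(3+k, 3), with mean (3+k)/(3+3+k).
Set (3+k)/(6+k) > 0.57 and solve: k > (0.57·6 − 3)/(1 − 0.57) = 0.977.
The smallest integer exceeding 0.977 is 1.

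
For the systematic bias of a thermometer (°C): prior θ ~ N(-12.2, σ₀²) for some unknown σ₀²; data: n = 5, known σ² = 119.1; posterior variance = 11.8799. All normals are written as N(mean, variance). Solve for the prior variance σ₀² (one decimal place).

σ₀² = 23.7

Posterior precision equals prior precision plus data precision: 1/σ_n² = 1/σ₀² + n/σ².
So 1/σ₀² = 1/11.8799 − 5/119.1 = 0.084176 − 0.041982 = 0.042194.
Hence σ₀² = 1/0.042194 ≈ 23.7.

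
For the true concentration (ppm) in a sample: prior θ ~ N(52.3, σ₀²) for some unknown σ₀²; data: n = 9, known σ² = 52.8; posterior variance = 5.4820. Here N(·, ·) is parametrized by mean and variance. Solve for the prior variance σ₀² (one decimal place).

σ₀² = 83.6

Posterior precision equals prior precision plus data precision: 1/σ_n² = 1/σ₀² + n/σ².
So 1/σ₀² = 1/5.4820 − 9/52.8 = 0.182415 − 0.170455 = 0.011960.
Hence σ₀² = 1/0.011960 ≈ 83.6.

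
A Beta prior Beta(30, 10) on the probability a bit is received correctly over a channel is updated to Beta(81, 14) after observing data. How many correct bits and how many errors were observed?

Under Beta–binomial conjugacy the posterior parameters are (α+s, β+f).
So s = 81 − 30 = 51 and f = 14 − 10 = 4.

51 correct bits and 4 errors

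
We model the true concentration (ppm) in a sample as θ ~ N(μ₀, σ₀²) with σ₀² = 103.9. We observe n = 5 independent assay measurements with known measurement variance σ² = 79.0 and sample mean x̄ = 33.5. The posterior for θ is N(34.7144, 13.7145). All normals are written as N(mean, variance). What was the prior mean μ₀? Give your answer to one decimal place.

μ₀ = 42.7

With known observation variance, the Normal–Normal posterior has precision τ_n = τ₀ + n/σ² and mean μ_n = (τ₀μ₀ + (n/σ²)x̄)/τ_n.
Here τ₀ = 1/103.9 = 0.009625 and τ_data = 5/79.0 = 0.063291, so τ_n = 0.072916.
Rearranging for μ₀: μ₀ = (μ_n·τ_n − τ_data·x̄)/τ₀ = (34.7144·0.072916 − 0.063291·33.5) / 0.009625 = 0.410987/0.009625 ≈ 42.7.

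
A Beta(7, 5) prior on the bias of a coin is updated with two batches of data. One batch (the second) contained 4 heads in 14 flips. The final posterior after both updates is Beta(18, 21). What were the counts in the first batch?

7 heads and 6 tails

Sequential conjugate updates are equivalent to a single update on the pooled data, so total successes = posterior α − prior α and total failures = posterior β − prior β.
Total across both batches: 18−7=11 heads, 21−5=16 tails.
Subtract the second batch: 11−4=7 heads and 16−10=6 tails.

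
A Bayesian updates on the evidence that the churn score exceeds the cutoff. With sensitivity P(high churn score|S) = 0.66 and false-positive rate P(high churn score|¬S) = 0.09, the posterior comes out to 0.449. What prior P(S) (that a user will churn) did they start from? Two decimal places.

P(S) = 0.10

Bayes' rule in odds form gives O(S|E) = O(S)·[P(E|S)/P(E|¬S)], hence O(S) = O(S|E)/LR.
Posterior odds = 0.449/(1−0.449) = 0.8149. LR = 0.66/0.09 = 7.3333.
Prior odds = 0.8149/7.3333 = 0.1111, so P(S) = 0.1111/(1+0.1111) ≈ 0.10.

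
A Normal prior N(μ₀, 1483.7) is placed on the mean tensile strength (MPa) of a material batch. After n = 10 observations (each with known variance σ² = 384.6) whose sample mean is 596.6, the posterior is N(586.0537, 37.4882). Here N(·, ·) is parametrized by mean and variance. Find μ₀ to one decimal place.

μ₀ = 179.2

The posterior mean is a precision-weighted average: μ_n = (τ₀μ₀ + τ_data·x̄)/(τ₀+τ_data), with τ₀=1/σ₀² and τ_data=n/σ².
Here τ₀ = 1/1483.7 = 0.000674 and τ_data = 10/384.6 = 0.026001, so τ_n = 0.026675.
Rearranging for μ₀: μ₀ = (μ_n·τ_n − τ_data·x̄)/τ₀ = (586.0537·0.026675 − 0.026001·596.6) / 0.000674 = 0.120786/0.000674 ≈ 179.2.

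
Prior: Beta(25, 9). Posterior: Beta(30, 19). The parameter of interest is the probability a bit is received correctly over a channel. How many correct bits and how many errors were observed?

5 correct bits and 10 errors

A Beta(a, b) prior with s successes and f failures in binomial data gives a Beta(a+s, b+f) posterior.
Match parameters: s=30−25=5, f=19−9=10.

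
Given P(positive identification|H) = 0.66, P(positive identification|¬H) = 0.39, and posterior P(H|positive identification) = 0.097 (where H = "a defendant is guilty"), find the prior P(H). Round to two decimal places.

In odds form, posterior odds = prior odds × likelihood ratio, so prior odds = posterior odds ÷ LR.
Posterior odds = 0.097/(1−0.097) = 0.1074. LR = 0.66/0.39 = 1.6923.
Prior odds = 0.1074/1.6923 = 0.0635, so P(H) = 0.0635/(1+0.0635) ≈ 0.06.

P(H) = 0.06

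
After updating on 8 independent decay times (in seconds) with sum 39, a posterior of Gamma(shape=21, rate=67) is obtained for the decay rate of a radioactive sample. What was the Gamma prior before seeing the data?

For an exponential likelihood with a Gamma(α, β) prior on the rate, n observations with total T give posterior Gamma(α+n, β+T).
So α = 21 − 8 = 13 and β = 67 − 39 = 28.

Gamma(shape=13, rate=28)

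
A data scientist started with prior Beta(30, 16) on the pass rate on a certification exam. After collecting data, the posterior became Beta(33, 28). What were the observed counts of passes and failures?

A Beta(a, b) prior with s successes and f failures in binomial data gives a Beta(a+s, b+f) posterior.
Match parameters: s=33−30=3, f=28−16=12.

3 passes and 12 failures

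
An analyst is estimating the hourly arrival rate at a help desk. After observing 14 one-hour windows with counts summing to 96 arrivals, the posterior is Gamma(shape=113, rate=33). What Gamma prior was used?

Gamma(shape=17, rate=19)

A Gamma(α, β) prior (rate parametrization) on a Poisson rate with n observations summing to S gives posterior Gamma(α+S, β+n).
So α = 113 − 96 = 17 and β = 33 − 14 = 19.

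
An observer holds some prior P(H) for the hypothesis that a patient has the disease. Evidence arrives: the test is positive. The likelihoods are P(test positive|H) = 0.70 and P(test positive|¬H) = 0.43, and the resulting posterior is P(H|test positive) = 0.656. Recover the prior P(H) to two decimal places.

P(H) = 0.54

Bayes' rule in odds form gives O(H|E) = O(H)·[P(E|H)/P(E|¬H)], hence O(H) = O(H|E)/LR.
Posterior odds = 0.656/(1−0.656) = 1.9070. LR = 0.70/0.43 = 1.6279.
Prior odds = 1.9070/1.6279 = 1.1714, so P(H) = 1.1714/(1+1.1714) ≈ 0.54.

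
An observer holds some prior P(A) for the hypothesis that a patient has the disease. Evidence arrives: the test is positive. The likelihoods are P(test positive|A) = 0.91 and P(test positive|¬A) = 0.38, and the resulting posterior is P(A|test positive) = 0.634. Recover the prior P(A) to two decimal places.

Bayes' rule in odds form gives O(A|E) = O(A)·[P(E|A)/P(E|¬A)], hence O(A) = O(A|E)/LR.
Posterior odds = 0.634/(1−0.634) = 1.7322. LR = 0.91/0.38 = 2.3947.
Prior odds = 1.7322/2.3947 = 0.7233, so P(A) = 0.7233/(1+0.7233) ≈ 0.42.

P(A) = 0.42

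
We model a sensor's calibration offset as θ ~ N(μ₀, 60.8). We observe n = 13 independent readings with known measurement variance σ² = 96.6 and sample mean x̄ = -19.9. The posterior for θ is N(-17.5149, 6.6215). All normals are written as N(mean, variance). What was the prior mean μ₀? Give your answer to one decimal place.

μ₀ = 2.0

The posterior mean is a precision-weighted average: μ_n = (τ₀μ₀ + τ_data·x̄)/(τ₀+τ_data), with τ₀=1/σ₀² and τ_data=n/σ².
Here τ₀ = 1/60.8 = 0.016447 and τ_data = 13/96.6 = 0.134576, so τ_n = 0.151023.
Rearranging for μ₀: μ₀ = (μ_n·τ_n − τ_data·x̄)/τ₀ = (-17.5149·0.151023 − 0.134576·-19.9) / 0.016447 = 0.032910/0.016447 ≈ 2.0.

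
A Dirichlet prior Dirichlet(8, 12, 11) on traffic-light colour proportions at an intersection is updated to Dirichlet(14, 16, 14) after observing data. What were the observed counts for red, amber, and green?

counts (6, 4, 3)

For a Dirichlet(α) prior with multinomial counts c, the posterior is Dirichlet(α + c) componentwise.
Counts are posterior − prior componentwise: 14−8=6, 16−12=4, 14−11=3.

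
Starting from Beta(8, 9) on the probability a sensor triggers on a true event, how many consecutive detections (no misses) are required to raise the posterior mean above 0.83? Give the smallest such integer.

k = 36

After k detections and 0 misses the posterior is Beta(8+k, 9), with mean (8+k)/(8+9+k).
Set (8+k)/(17+k) > 0.83 and solve: k > (0.83·17 − 8)/(1 − 0.83) = 35.941.
The smallest integer exceeding 35.941 is 36.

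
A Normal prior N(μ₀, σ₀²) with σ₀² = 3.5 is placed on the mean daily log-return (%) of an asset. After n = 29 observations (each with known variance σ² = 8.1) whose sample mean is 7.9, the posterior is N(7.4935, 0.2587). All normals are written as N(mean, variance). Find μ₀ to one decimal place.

μ₀ = 2.4

The posterior mean is a precision-weighted average: μ_n = (τ₀μ₀ + τ_data·x̄)/(τ₀+τ_data), with τ₀=1/σ₀² and τ_data=n/σ².
Here τ₀ = 1/3.5 = 0.285714 and τ_data = 29/8.1 = 3.580247, so τ_n = 3.865961.
Rearranging for μ₀: μ₀ = (μ_n·τ_n − τ_data·x̄)/τ₀ = (7.4935·3.865961 − 3.580247·7.9) / 0.285714 = 0.685627/0.285714 ≈ 2.4.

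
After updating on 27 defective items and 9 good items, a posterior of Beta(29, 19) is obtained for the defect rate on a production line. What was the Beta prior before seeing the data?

Beta(2, 10)

Beta is conjugate to the binomial likelihood: posterior = Beta(α+s, β+f).
So α = 29 − 27 = 2 and β = 19 − 9 = 10.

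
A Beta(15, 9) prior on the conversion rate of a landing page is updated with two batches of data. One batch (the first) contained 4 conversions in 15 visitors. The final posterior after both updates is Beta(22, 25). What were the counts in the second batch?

3 conversions and 5 bounces

Because Beta–binomial updating is additive in the counts, the combined data contributed (α_post−α_prior, β_post−β_prior) successes and failures.
Total across both batches: 22−15=7 conversions, 25−9=16 bounces.
Subtract the first batch: 7−4=3 conversions and 16−11=5 bounces.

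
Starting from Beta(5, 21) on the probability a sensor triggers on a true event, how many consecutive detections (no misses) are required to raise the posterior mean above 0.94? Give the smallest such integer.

After k detections and 0 misses the posterior is Beta(5+k, 21), with mean (5+k)/(5+21+k).
Set (5+k)/(26+k) > 0.94 and solve: k > (0.94·26 − 5)/(1 − 0.94) = 324.000.
The smallest integer exceeding 324.000 is 325.

k = 325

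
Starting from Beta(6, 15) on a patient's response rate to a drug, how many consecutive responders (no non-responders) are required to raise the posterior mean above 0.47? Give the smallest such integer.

k = 8

After k responders and 0 non-responders the posterior is Beta(6+k, 15), with mean (6+k)/(6+15+k).
Set (6+k)/(21+k) > 0.47 and solve: k > (0.47·21 − 6)/(1 − 0.47) = 7.302.
The smallest integer exceeding 7.302 is 8, and checking k=8: (14)/(29) = 0.4828 > 0.47.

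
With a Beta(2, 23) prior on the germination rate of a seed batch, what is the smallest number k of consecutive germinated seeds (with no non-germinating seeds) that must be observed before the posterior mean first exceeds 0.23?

k = 5

After k germinated seeds and 0 non-germinating seeds the posterior is Beta(2+k, 23), with mean (2+k)/(2+23+k).
Set (2+k)/(25+k) > 0.23 and solve: k > (0.23·25 − 2)/(1 − 0.23) = 4.870.
The smallest integer exceeding 4.870 is 5.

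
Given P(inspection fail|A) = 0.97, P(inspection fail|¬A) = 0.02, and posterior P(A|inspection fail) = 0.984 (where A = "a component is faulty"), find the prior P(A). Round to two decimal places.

P(A) = 0.56

Bayes' rule in odds form gives O(A|E) = O(A)·[P(E|A)/P(E|¬A)], hence O(A) = O(A|E)/LR.
Posterior odds = 0.984/(1−0.984) = 61.5000. LR = 0.97/0.02 = 48.5000.
Prior odds = 61.5000/48.5000 = 1.2680, so P(A) = 1.2680/(1+1.2680) ≈ 0.56.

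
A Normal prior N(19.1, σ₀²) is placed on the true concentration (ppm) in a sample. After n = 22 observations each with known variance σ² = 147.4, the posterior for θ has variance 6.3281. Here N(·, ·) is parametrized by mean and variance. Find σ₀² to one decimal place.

σ₀² = 114.0

Posterior precision equals prior precision plus data precision: 1/σ_n² = 1/σ₀² + n/σ².
So 1/σ₀² = 1/6.3281 − 22/147.4 = 0.158025 − 0.149254 = 0.008771.
Hence σ₀² = 1/0.008771 ≈ 114.0.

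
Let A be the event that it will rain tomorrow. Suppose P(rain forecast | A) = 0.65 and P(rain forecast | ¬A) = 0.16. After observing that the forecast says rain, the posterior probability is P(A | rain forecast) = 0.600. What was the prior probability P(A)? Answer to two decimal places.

P(A) = 0.27

In odds form, posterior odds = prior odds × likelihood ratio, so prior odds = posterior odds ÷ LR.
Posterior odds = 0.600/(1−0.600) = 1.5000. LR = 0.65/0.16 = 4.0625.
Prior odds = 1.5000/4.0625 = 0.3692, so P(A) = 0.3692/(1+0.3692) ≈ 0.27.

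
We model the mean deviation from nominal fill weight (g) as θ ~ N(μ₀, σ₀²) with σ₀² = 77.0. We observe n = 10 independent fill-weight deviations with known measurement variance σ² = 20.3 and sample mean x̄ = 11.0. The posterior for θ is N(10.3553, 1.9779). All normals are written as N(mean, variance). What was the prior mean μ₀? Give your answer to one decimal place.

The posterior mean is a precision-weighted average: μ_n = (τ₀μ₀ + τ_data·x̄)/(τ₀+τ_data), with τ₀=1/σ₀² and τ_data=n/σ².
Here τ₀ = 1/77.0 = 0.012987 and τ_data = 10/20.3 = 0.492611, so τ_n = 0.505598.
Rearranging for μ₀: μ₀ = (μ_n·τ_n − τ_data·x̄)/τ₀ = (10.3553·0.505598 − 0.492611·11.0) / 0.012987 = -0.183102/0.012987 ≈ -14.1.

μ₀ = -14.1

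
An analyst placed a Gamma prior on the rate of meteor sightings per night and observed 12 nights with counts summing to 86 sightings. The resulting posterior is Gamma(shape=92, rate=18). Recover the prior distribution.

Gamma(shape=6, rate=6)

A Gamma(α, β) prior (rate parametrization) on a Poisson rate with n observations summing to S gives posterior Gamma(α+S, β+n).
So α = 92 − 86 = 6 and β = 18 − 12 = 6.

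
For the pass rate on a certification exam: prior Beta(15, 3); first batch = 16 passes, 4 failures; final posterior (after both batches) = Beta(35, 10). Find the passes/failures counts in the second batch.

4 passes and 3 failures

Sequential conjugate updates are equivalent to a single update on the pooled data, so total successes = posterior α − prior α and total failures = posterior β − prior β.
Total across both batches: 35−15=20 passes, 10−3=7 failures.
Subtract the first batch: 20−16=4 passes and 7−4=3 failures.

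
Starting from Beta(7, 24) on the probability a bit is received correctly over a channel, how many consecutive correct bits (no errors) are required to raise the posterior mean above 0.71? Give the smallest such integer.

After k correct bits and 0 errors the posterior is Beta(7+k, 24), with mean (7+k)/(7+24+k).
Set (7+k)/(31+k) > 0.71 and solve: k > (0.71·31 − 7)/(1 − 0.71) = 51.759.
The smallest integer exceeding 51.759 is 52, and checking k=52: (59)/(83) = 0.7108 > 0.71.

k = 52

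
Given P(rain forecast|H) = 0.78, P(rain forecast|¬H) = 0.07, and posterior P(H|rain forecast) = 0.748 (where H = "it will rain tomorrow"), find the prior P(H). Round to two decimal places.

Bayes' rule in odds form gives O(H|E) = O(H)·[P(E|H)/P(E|¬H)], hence O(H) = O(H|E)/LR.
Posterior odds = 0.748/(1−0.748) = 2.9683. LR = 0.78/0.07 = 11.1429.
Prior odds = 2.9683/11.1429 = 0.2664, so P(H) = 0.2664/(1+0.2664) ≈ 0.21.

P(H) = 0.21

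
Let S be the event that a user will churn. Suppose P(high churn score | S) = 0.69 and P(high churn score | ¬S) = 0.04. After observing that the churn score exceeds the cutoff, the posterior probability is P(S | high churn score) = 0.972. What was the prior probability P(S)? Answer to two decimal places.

Bayes' rule in odds form gives O(S|E) = O(S)·[P(E|S)/P(E|¬S)], hence O(S) = O(S|E)/LR.
Posterior odds = 0.972/(1−0.972) = 34.7143. LR = 0.69/0.04 = 17.2500.
Prior odds = 34.7143/17.2500 = 2.0124, so P(S) = 2.0124/(1+2.0124) ≈ 0.67.

P(S) = 0.67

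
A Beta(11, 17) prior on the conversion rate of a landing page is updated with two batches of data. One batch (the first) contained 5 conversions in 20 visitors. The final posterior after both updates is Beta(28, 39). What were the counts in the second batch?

Because Beta–binomial updating is additive in the counts, the combined data contributed (α_post−α_prior, β_post−β_prior) successes and failures.
Total across both batches: 28−11=17 conversions, 39−17=22 bounces.
Subtract the first batch: 17−5=12 conversions and 22−15=7 bounces.

12 conversions and 7 bounces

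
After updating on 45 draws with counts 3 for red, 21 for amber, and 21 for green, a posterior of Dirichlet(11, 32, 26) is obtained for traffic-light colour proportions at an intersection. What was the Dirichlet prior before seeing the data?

Dirichlet(8, 11, 5)

For a Dirichlet(α) prior with multinomial counts c, the posterior is Dirichlet(α + c) componentwise.
Subtract each count from the matching posterior parameter: 11−3=8, 32−21=11, 26−21=5.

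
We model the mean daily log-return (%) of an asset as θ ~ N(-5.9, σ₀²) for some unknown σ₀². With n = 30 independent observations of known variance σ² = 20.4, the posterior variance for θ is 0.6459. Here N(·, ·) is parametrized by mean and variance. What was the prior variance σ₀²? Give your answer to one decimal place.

Posterior precision equals prior precision plus data precision: 1/σ_n² = 1/σ₀² + n/σ².
So 1/σ₀² = 1/0.6459 − 30/20.4 = 1.548227 − 1.470588 = 0.077639.
Hence σ₀² = 1/0.077639 ≈ 12.9.

σ₀² = 12.9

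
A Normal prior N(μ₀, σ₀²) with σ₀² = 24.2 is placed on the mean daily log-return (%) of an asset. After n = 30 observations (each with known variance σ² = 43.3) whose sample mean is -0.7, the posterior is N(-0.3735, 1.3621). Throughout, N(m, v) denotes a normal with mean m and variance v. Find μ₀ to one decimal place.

μ₀ = 5.1

The posterior mean is a precision-weighted average: μ_n = (τ₀μ₀ + τ_data·x̄)/(τ₀+τ_data), with τ₀=1/σ₀² and τ_data=n/σ².
Here τ₀ = 1/24.2 = 0.041322 and τ_data = 30/43.3 = 0.692841, so τ_n = 0.734163.
Rearranging for μ₀: μ₀ = (μ_n·τ_n − τ_data·x̄)/τ₀ = (-0.3735·0.734163 − 0.692841·-0.7) / 0.041322 = 0.210779/0.041322 ≈ 5.1.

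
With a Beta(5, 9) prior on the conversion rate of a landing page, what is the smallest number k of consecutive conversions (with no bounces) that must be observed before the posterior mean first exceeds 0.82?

k = 37

After k conversions and 0 bounces the posterior is Beta(5+k, 9), with mean (5+k)/(5+9+k).
Set (5+k)/(14+k) > 0.82 and solve: k > (0.82·14 − 5)/(1 − 0.82) = 36.000.
The smallest integer exceeding 36.000 is 37.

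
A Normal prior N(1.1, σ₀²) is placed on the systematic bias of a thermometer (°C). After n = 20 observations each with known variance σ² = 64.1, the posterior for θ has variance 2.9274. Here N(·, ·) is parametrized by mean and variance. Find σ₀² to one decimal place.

σ₀² = 33.8

For the Normal–Normal model with known σ², precisions add: τ_n = τ₀ + n/σ².
So 1/σ₀² = 1/2.9274 − 20/64.1 = 0.341600 − 0.312012 = 0.029588.
Hence σ₀² = 1/0.029588 ≈ 33.8.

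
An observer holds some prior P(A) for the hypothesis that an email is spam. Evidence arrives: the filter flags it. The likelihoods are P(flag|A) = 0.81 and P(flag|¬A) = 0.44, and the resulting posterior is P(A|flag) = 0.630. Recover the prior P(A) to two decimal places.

In odds form, posterior odds = prior odds × likelihood ratio, so prior odds = posterior odds ÷ LR.
Posterior odds = 0.630/(1−0.630) = 1.7027. LR = 0.81/0.44 = 1.8409.
Prior odds = 1.7027/1.8409 = 0.9249, so P(A) = 0.9249/(1+0.9249) ≈ 0.48.

P(A) = 0.48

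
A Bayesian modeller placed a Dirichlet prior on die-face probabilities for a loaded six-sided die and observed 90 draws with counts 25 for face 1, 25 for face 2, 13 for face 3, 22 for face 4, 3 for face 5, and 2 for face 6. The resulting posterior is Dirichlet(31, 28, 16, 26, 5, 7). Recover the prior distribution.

Dirichlet(6, 3, 3, 4, 2, 5)

For a Dirichlet(α) prior with multinomial counts c, the posterior is Dirichlet(α + c) componentwise.
Subtract each count from the matching posterior parameter: 31−25=6, 28−25=3, 16−13=3, 26−22=4, 5−3=2, 7−2=5.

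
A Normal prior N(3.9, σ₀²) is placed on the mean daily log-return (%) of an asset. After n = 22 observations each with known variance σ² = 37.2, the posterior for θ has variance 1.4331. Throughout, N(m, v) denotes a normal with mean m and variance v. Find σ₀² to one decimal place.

σ₀² = 9.4

For the Normal–Normal model with known σ², precisions add: τ_n = τ₀ + n/σ².
So 1/σ₀² = 1/1.4331 − 22/37.2 = 0.697788 − 0.591398 = 0.106390.
Hence σ₀² = 1/0.106390 ≈ 9.4.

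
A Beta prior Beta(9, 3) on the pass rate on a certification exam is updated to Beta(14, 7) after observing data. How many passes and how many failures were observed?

5 passes and 4 failures

A Beta(α, β) prior with s successes and f failures in binomial data gives a Beta(α+s, β+f) posterior.
Match parameters: s=14−9=5, f=7−3=4.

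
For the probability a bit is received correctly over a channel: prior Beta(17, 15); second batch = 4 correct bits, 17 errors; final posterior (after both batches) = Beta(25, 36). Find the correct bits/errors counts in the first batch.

Because Beta–binomial updating is additive in the counts, the combined data contributed (α_post−α_prior, β_post−β_prior) successes and failures.
Total across both batches: 25−17=8 correct bits, 36−15=21 errors.
Subtract the second batch: 8−4=4 correct bits and 21−17=4 errors.

4 correct bits and 4 errors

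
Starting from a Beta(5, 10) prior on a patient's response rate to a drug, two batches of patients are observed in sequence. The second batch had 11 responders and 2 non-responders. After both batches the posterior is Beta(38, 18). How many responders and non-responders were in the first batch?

Because Beta–binomial updating is additive in the counts, the combined data contributed (α_post−α_prior, β_post−β_prior) successes and failures.
Total across both batches: 38−5=33 responders, 18−10=8 non-responders.
Subtract the second batch: 33−11=22 responders and 8−2=6 non-responders.

22 responders and 6 non-responders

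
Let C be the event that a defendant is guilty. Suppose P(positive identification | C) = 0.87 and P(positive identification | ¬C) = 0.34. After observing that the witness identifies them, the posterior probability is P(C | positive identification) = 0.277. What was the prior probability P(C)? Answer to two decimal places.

P(C) = 0.13

In odds form, posterior odds = prior odds × likelihood ratio, so prior odds = posterior odds ÷ LR.
Posterior odds = 0.277/(1−0.277) = 0.3831. LR = 0.87/0.34 = 2.5588.
Prior odds = 0.3831/2.5588 = 0.1497, so P(C) = 0.1497/(1+0.1497) ≈ 0.13.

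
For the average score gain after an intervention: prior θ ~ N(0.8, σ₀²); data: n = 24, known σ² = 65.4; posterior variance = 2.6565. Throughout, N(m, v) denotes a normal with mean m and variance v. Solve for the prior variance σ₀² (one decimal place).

σ₀² = 105.7

Posterior precision equals prior precision plus data precision: 1/σ_n² = 1/σ₀² + n/σ².
So 1/σ₀² = 1/2.6565 − 24/65.4 = 0.376435 − 0.366972 = 0.009463.
Hence σ₀² = 1/0.009463 ≈ 105.7.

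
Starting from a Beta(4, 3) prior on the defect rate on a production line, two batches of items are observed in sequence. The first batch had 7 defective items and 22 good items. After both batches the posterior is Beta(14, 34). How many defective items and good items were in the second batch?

3 defective items and 9 good items

Because Beta–binomial updating is additive in the counts, the combined data contributed (α_post−α_prior, β_post−β_prior) successes and failures.
Total across both batches: 14−4=10 defective items, 34−3=31 good items.
Subtract the first batch: 10−7=3 defective items and 31−22=9 good items.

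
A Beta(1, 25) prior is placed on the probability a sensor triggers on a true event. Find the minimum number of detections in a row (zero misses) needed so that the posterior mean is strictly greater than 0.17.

k = 5

After k detections and 0 misses the posterior is Beta(1+k, 25), with mean (1+k)/(1+25+k).
Set (1+k)/(26+k) > 0.17 and solve: k > (0.17·26 − 1)/(1 − 0.17) = 4.120.
The smallest integer exceeding 4.120 is 5, and checking k=5: (6)/(31) = 0.1935 > 0.17.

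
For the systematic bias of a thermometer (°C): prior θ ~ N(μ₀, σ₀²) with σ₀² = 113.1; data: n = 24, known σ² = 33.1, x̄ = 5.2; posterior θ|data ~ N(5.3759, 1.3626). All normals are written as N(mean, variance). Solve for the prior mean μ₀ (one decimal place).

The posterior mean is a precision-weighted average: μ_n = (τ₀μ₀ + τ_data·x̄)/(τ₀+τ_data), with τ₀=1/σ₀² and τ_data=n/σ².
Here τ₀ = 1/113.1 = 0.008842 and τ_data = 24/33.1 = 0.725076, so τ_n = 0.733918.
Rearranging for μ₀: μ₀ = (μ_n·τ_n − τ_data·x̄)/τ₀ = (5.3759·0.733918 − 0.725076·5.2) / 0.008842 = 0.175075/0.008842 ≈ 19.8.

μ₀ = 19.8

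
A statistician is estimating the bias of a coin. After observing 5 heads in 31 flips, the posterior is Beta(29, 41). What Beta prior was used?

Under Beta–binomial conjugacy the posterior parameters are (a+s, b+f).
So a = 29 − 5 = 24 and b = 41 − 26 = 15.

Beta(24, 15)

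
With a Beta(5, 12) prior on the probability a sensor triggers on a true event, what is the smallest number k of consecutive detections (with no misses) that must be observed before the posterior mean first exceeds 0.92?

k = 134

After k detections and 0 misses the posterior is Beta(5+k, 12), with mean (5+k)/(5+12+k).
Set (5+k)/(17+k) > 0.92 and solve: k > (0.92·17 − 5)/(1 − 0.92) = 133.000.
The smallest integer exceeding 133.000 is 134, and checking k=134: (139)/(151) = 0.9205 > 0.92.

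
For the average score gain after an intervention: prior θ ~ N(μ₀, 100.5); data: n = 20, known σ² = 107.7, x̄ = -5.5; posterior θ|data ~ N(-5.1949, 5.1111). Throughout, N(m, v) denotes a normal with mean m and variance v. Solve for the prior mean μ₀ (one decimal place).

The posterior mean is a precision-weighted average: μ_n = (τ₀μ₀ + τ_data·x̄)/(τ₀+τ_data), with τ₀=1/σ₀² and τ_data=n/σ².
Here τ₀ = 1/100.5 = 0.009950 and τ_data = 20/107.7 = 0.185701, so τ_n = 0.195651.
Rearranging for μ₀: μ₀ = (μ_n·τ_n − τ_data·x̄)/τ₀ = (-5.1949·0.195651 − 0.185701·-5.5) / 0.009950 = 0.004968/0.009950 ≈ 0.5.

μ₀ = 0.5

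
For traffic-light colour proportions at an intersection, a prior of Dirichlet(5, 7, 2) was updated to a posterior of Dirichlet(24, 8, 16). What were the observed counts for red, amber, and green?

For a Dirichlet(α) prior with multinomial counts c, the posterior is Dirichlet(α + c) componentwise.
Counts are posterior − prior componentwise: 24−5=19, 8−7=1, 16−2=14.

counts (19, 1, 14)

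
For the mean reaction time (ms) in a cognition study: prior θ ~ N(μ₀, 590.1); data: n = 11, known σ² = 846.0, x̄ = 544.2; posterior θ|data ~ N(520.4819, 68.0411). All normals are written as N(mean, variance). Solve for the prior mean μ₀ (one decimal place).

μ₀ = 338.5

The posterior mean is a precision-weighted average: μ_n = (τ₀μ₀ + τ_data·x̄)/(τ₀+τ_data), with τ₀=1/σ₀² and τ_data=n/σ².
Here τ₀ = 1/590.1 = 0.001695 and τ_data = 11/846.0 = 0.013002, so τ_n = 0.014697.
Rearranging for μ₀: μ₀ = (μ_n·τ_n − τ_data·x̄)/τ₀ = (520.4819·0.014697 − 0.013002·544.2) / 0.001695 = 0.573834/0.001695 ≈ 338.5.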